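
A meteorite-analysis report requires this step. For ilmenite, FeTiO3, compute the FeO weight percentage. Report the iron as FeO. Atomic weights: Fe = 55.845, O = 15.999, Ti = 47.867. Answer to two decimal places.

M(FeTiO3) = 151.709 g/mol; M(FeO) = 71.844 g/mol.
Moles FeO per formula unit = 1 Fe ÷ 1 = 1.0000.
FeO fraction = (1.0000 × 71.844) / 151.709 = 71.844/151.709 = 0.4736.

47.36 wt%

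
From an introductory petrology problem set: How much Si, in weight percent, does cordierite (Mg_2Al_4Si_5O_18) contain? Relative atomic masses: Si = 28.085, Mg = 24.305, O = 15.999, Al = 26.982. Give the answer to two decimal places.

Formula mass = 2*24.305 + 4*26.982 + 5*28.085 + 18*15.999 = 584.945 g/mol, of which 140.425 g is Si.
So Si makes up 140.425/584.945 = 0.2401 of the mass, i.e. 24.01%.

24.01 weight percent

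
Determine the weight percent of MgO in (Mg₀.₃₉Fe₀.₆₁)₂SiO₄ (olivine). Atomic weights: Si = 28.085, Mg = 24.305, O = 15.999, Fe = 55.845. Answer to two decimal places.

17.55 wt%

Formula mass = 179.170 g/mol.
0.78 Mg → 0.7800 mol MgO per formula unit; M(MgO) = 40.304, so MgO mass = 31.437 g.
31.437/179.170 × 100 = 17.55 wt%.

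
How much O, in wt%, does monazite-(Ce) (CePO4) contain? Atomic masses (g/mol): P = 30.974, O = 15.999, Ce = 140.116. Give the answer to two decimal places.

Formula mass = 1*140.116 + 1*30.974 + 4*15.999 = 235.086 g/mol, of which 63.996 g is O.
So O makes up 63.996/235.086 = 0.2722 of the mass, i.e. 27.22%.

27.22 wt%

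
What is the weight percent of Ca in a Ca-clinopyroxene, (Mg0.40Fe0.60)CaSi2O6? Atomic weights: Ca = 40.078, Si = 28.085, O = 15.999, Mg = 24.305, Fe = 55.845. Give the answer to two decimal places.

Molar mass of (Mg0.40Fe0.60)CaSi2O6: 0.40*24.305 + 0.60*55.845 + 1*40.078 + 2*28.085 + 6*15.999 = 235.471 g/mol.
Mass of Ca per formula unit: 1 × 40.078 = 40.078 g.
Weight fraction Ca = 40.078 / 235.471 = 0.1702.

17.02 wt%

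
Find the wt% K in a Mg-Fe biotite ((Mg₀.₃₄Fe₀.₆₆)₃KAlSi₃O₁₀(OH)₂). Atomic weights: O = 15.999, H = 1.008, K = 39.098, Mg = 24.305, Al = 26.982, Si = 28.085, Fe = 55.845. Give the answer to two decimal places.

8.15 wt%

Formula mass = 1.02·24.305 + 1.98·55.845 + 1·39.098 + 1·26.982 + 3·28.085 + 12·15.999 + 2·1.008 = 479.703 g/mol, of which 39.098 g is K.
So K makes up 39.098/479.703 = 0.0815 of the mass, i.e. 8.15%.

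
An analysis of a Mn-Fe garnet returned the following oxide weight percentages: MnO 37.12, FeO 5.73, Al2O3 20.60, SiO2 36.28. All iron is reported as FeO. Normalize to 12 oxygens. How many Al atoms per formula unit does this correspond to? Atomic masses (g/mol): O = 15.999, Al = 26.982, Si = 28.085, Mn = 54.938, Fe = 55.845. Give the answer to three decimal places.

2.006 Al apfu

37.12 wt% MnO ÷ 70.937 g/mol = 0.52328 mol, giving 0.52328 Mn and 0.52328 O.
5.73 wt% FeO ÷ 71.844 g/mol = 0.07976 mol, giving 0.07976 Fe and 0.07976 O.
20.60 wt% Al2O3 ÷ 101.961 g/mol = 0.20204 mol, giving 0.40408 Al and 0.60612 O.
36.28 wt% SiO2 ÷ 60.083 g/mol = 0.60383 mol, giving 0.60383 Si and 1.20766 O.
Oxygen sums to 2.41682; scaling by 12/2.41682 = 4.96520 puts the formula on 12 O.
Al: 0.40408 × 4.96520 = 2.006 atoms per formula unit.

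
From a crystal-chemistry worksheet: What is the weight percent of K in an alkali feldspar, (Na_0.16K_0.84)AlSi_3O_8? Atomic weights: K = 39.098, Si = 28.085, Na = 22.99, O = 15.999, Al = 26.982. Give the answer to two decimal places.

11.91 mass %

Molar mass of (Na_0.16K_0.84)AlSi_3O_8: 0.16*22.99 + 0.84*39.098 + 1*26.982 + 3*28.085 + 8*15.999 = 275.750 g/mol.
Mass of K per formula unit: 0.84 × 39.098 = 32.842 g.
Weight fraction K = 32.842 / 275.750 = 0.1191.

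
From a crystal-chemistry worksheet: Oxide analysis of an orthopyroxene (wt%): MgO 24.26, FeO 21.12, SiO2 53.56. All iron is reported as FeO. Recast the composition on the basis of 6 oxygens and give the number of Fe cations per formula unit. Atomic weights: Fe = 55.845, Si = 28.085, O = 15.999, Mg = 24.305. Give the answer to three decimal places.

0.658 Fe apfu

24.26 wt% MgO ÷ 40.304 g/mol = 0.60193 mol, giving 0.60193 Mg and 0.60193 O.
21.12 wt% FeO ÷ 71.844 g/mol = 0.29397 mol, giving 0.29397 Fe and 0.29397 O.
53.56 wt% SiO2 ÷ 60.083 g/mol = 0.89143 mol, giving 0.89143 Si and 1.78286 O.
Oxygen sums to 2.67876; scaling by 6/2.67876 = 2.23984 puts the formula on 6 O.
Fe: 0.29397 × 2.23984 = 0.658 atoms per formula unit.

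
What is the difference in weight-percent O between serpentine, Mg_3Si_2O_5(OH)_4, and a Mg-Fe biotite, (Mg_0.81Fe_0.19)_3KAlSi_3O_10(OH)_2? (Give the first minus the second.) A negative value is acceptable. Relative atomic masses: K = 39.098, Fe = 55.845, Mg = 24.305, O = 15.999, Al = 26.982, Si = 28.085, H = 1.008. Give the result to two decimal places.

First mineral: 143.991 g O in 277.108 g formula = 51.96 wt% O.
Second mineral: 191.988 g O in 435.232 g formula = 44.11 wt% O.
51.96% − 44.11% gives a difference of 7.85 percentage points.

7.85 percentage points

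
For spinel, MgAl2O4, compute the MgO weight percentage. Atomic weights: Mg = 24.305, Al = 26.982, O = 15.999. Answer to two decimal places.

Formula mass = 142.265 g/mol.
1 Mg → 1.0000 mol MgO per formula unit; M(MgO) = 40.304, so MgO mass = 40.304 g.
40.304/142.265 × 100 = 28.33 wt%.

28.33 wt%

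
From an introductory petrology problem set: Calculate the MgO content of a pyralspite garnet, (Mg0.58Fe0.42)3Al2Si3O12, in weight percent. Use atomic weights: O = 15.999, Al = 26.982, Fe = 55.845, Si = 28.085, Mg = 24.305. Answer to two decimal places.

15.84 wt%

M((Mg0.58Fe0.42)3Al2Si3O12) = 442.862 g/mol; M(MgO) = 40.304 g/mol.
Moles MgO per formula unit = 1.74 Mg ÷ 1 = 1.7400.
MgO fraction = (1.7400 × 40.304) / 442.862 = 70.129/442.862 = 0.1584.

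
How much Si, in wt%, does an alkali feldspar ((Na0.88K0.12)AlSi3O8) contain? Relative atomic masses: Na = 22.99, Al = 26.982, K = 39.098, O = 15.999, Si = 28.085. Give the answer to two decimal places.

M((Na0.88K0.12)AlSi3O8) = 264.152 g/mol.
Si contributes 3 × 28.085 = 84.255 g per mole.
84.255/264.152 = 0.3190 → 31.90%.

31.90 wt%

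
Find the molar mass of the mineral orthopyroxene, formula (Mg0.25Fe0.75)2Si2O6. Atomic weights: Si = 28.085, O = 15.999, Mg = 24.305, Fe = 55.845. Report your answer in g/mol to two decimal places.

248.08 g/mol

The formula mass is the sum 0.50*24.305 + 1.50*55.845 + 2*28.085 + 6*15.999.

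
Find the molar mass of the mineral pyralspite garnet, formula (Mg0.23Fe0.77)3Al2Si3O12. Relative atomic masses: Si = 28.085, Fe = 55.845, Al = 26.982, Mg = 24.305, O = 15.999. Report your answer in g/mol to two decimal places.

M = 0.69*24.305 + 2.31*55.845 + 2*26.982 + 3*28.085 + 12*15.999

475.98 g/mol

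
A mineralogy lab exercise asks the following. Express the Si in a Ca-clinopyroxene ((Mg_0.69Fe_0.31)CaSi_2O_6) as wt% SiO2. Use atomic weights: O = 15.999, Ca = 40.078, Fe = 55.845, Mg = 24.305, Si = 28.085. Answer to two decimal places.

53.09 wt%

Formula mass = 226.324 g/mol.
2 Si → 2.0000 mol SiO2 per formula unit; M(SiO2) = 60.083, so SiO2 mass = 120.166 g.
120.166/226.324 × 100 = 53.09 wt%.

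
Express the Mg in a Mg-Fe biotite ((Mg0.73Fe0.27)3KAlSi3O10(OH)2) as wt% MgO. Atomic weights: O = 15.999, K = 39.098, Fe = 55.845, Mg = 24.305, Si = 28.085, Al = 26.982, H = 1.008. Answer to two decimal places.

19.93 wt%

Molar mass of (Mg0.73Fe0.27)3KAlSi3O10(OH)2 = 2.19*24.305 + 0.81*55.845 + 1*39.098 + 1*26.982 + 3*28.085 + 12*15.999 + 2*1.008 = 442.801 g/mol.
Each formula unit contains 2.19 Mg, equivalent to 2.19/1 = 2.1900 mol MgO.
M(MgO) = 1×24.305 + 1×15.999 = 40.304 g/mol.
Mass of MgO per formula unit = 2.1900 × 40.304 = 88.266 g.
MgO wt% = 88.266 / 442.801 × 100 = 19.93%.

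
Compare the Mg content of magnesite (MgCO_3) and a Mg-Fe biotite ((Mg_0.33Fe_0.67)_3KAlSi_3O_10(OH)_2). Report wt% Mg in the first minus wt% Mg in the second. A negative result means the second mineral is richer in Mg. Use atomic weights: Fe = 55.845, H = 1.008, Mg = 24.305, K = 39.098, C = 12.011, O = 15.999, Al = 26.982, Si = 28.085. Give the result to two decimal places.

M(MgCO_3) = 84.313 g/mol, so wt% Mg = 24.305/84.313 × 100 = 28.83%.
M((Mg_0.33Fe_0.67)_3KAlSi_3O_10(OH)_2) = 480.649 g/mol, so wt% Mg = 24.062/480.649 × 100 = 5.01%.
28.83 − 5.01 = 23.82 pp.

23.82 percentage points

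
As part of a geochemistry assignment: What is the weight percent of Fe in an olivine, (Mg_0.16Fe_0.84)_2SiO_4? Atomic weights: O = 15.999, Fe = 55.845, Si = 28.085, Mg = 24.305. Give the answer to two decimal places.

M((Mg_0.16Fe_0.84)_2SiO_4) = 193.678 g/mol.
Fe contributes 1.68 × 55.845 = 93.820 g per mole.
93.820/193.678 = 0.4844 → 48.44%.

48.44 wt%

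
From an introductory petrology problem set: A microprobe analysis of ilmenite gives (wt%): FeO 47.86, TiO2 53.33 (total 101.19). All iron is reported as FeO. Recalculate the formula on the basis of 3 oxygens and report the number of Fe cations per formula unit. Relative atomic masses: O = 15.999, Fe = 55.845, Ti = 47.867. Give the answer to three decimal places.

0.998 Fe apfu

FeO: 47.86/71.844 = 0.66617 mol → 0.66617 mol Fe, 0.66617 mol O.
TiO2: 53.33/79.865 = 0.66775 mol → 0.66775 mol Ti, 1.33550 mol O.
Total oxygen = 2.00167 mol. Normalization factor = 3/2.00167 = 1.49875.
Fe per 3 O = 0.66617 × 1.49875 = 0.998.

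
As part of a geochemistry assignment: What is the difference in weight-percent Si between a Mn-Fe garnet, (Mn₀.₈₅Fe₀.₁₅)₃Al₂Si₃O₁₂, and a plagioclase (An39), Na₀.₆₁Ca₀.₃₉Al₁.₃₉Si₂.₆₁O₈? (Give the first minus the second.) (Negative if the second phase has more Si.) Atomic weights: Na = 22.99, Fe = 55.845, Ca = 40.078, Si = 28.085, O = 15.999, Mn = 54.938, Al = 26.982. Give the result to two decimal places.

M((Mn₀.₈₅Fe₀.₁₅)₃Al₂Si₃O₁₂) = 495.429 g/mol, so wt% Si = 84.255/495.429 × 100 = 17.01%.
M(Na₀.₆₁Ca₀.₃₉Al₁.₃₉Si₂.₆₁O₈) = 268.453 g/mol, so wt% Si = 73.302/268.453 × 100 = 27.31%.
17.01 − 27.31 = -10.30 pp.

-10.30 percentage points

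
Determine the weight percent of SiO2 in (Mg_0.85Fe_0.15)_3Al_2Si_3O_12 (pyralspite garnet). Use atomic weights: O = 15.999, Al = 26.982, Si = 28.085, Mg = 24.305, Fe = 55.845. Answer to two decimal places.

43.19 wt%

Molar mass of (Mg_0.85Fe_0.15)_3Al_2Si_3O_12 = 2.55*24.305 + 0.45*55.845 + 2*26.982 + 3*28.085 + 12*15.999 = 417.315 g/mol.
Each formula unit contains 3 Si, equivalent to 3/1 = 3.0000 mol SiO2.
M(SiO2) = 1×28.085 + 2×15.999 = 60.083 g/mol.
Mass of SiO2 per formula unit = 3.0000 × 60.083 = 180.249 g.
SiO2 wt% = 180.249 / 417.315 × 100 = 43.19%.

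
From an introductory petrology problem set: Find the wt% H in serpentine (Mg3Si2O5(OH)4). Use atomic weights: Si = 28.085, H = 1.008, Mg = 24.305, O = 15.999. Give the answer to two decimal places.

Molar mass of Mg3Si2O5(OH)4: 3*24.305 + 2*28.085 + 9*15.999 + 4*1.008 = 277.108 g/mol.
Mass of H per formula unit: 4 × 1.008 = 4.032 g.
Weight fraction H = 4.032 / 277.108 = 0.0146.

1.46 mass %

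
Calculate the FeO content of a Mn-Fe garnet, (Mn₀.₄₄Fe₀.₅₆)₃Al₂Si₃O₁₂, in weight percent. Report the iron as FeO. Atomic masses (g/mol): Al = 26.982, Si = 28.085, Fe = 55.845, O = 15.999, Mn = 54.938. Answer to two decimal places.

24.31 wt%

Molar mass of (Mn₀.₄₄Fe₀.₅₆)₃Al₂Si₃O₁₂ = 1.32·54.938 + 1.68·55.845 + 2·26.982 + 3·28.085 + 12·15.999 = 496.545 g/mol.
Each formula unit contains 1.68 Fe, equivalent to 1.68/1 = 1.6800 mol FeO.
M(FeO) = 1×55.845 + 1×15.999 = 71.844 g/mol.
Mass of FeO per formula unit = 1.6800 × 71.844 = 120.698 g.
FeO wt% = 120.698 / 496.545 × 100 = 24.31%.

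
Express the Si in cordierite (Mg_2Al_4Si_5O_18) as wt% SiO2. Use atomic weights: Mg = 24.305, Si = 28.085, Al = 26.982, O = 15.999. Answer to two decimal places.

51.36 wt%

Molar mass of Mg_2Al_4Si_5O_18 = 2×24.305 + 4×26.982 + 5×28.085 + 18×15.999 = 584.945 g/mol.
Each formula unit contains 5 Si, equivalent to 5/1 = 5.0000 mol SiO2.
M(SiO2) = 1×28.085 + 2×15.999 = 60.083 g/mol.
Mass of SiO2 per formula unit = 5.0000 × 60.083 = 300.415 g.
SiO2 wt% = 300.415 / 584.945 × 100 = 51.36%.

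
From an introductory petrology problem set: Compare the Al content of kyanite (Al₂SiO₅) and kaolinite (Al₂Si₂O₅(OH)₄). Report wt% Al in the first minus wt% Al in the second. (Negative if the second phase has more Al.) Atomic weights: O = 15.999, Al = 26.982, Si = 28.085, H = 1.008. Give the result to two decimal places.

12.40 percentage points

M(Al₂SiO₅) = 162.044 g/mol, so wt% Al = 53.964/162.044 × 100 = 33.30%.
M(Al₂Si₂O₅(OH)₄) = 258.157 g/mol, so wt% Al = 53.964/258.157 × 100 = 20.90%.
33.30 − 20.90 = 12.40 pp.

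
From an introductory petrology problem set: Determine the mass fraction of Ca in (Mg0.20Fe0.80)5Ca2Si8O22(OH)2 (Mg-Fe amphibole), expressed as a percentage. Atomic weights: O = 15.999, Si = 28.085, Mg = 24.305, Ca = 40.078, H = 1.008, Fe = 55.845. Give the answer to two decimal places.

Molar mass of (Mg0.20Fe0.80)5Ca2Si8O22(OH)2: 1·24.305 + 4·55.845 + 2·40.078 + 8·28.085 + 24·15.999 + 2·1.008 = 938.513 g/mol.
Mass of Ca per formula unit: 2 × 40.078 = 80.156 g.
Weight fraction Ca = 80.156 / 938.513 = 0.0854.

8.54 weight percent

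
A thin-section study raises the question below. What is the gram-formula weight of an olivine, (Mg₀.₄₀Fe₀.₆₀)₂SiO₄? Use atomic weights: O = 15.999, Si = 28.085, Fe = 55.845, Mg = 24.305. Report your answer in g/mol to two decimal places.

178.54 g/mol

Mg: 0.80 × 24.305 = 19.4440
Fe: 1.20 × 55.845 = 67.0140
Si: 1 × 28.085 = 28.0850
O: 4 × 15.999 = 63.9960
Summing the contributions gives the formula mass.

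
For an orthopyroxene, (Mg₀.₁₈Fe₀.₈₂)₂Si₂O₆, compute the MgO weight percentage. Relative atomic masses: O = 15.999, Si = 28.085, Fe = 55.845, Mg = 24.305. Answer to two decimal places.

Molar mass of (Mg₀.₁₈Fe₀.₈₂)₂Si₂O₆ = 0.36×24.305 + 1.64×55.845 + 2×28.085 + 6×15.999 = 252.500 g/mol.
Each formula unit contains 0.36 Mg, equivalent to 0.36/1 = 0.3600 mol MgO.
M(MgO) = 1×24.305 + 1×15.999 = 40.304 g/mol.
Mass of MgO per formula unit = 0.3600 × 40.304 = 14.509 g.
MgO wt% = 14.509 / 252.500 × 100 = 5.75%.

5.75 wt%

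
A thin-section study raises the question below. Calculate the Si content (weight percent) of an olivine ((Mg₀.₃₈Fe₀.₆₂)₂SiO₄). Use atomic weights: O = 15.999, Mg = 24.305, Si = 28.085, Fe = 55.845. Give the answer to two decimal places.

Formula mass = 0.76*24.305 + 1.24*55.845 + 1*28.085 + 4*15.999 = 179.801 g/mol, of which 28.085 g is Si.
So Si makes up 28.085/179.801 = 0.1562 of the mass, i.e. 15.62%.

15.62 weight percent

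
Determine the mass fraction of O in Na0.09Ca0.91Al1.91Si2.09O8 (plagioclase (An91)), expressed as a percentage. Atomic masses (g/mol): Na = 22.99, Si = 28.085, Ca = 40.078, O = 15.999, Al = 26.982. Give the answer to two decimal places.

46.25 wt%

Formula mass = 0.09*22.99 + 0.91*40.078 + 1.91*26.982 + 2.09*28.085 + 8*15.999 = 276.765 g/mol, of which 127.992 g is O.
So O makes up 127.992/276.765 = 0.4625 of the mass, i.e. 46.25%.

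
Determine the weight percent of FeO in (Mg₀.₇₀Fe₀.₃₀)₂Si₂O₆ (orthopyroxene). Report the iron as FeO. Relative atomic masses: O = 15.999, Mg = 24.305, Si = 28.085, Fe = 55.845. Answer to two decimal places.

Formula mass = 219.698 g/mol.
0.60 Fe → 0.6000 mol FeO per formula unit; M(FeO) = 71.844, so FeO mass = 43.106 g.
43.106/219.698 × 100 = 19.62 wt%.

19.62 wt%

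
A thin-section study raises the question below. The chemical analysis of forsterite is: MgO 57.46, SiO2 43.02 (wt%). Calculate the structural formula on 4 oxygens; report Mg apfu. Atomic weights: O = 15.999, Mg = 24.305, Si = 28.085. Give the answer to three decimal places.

MgO: 57.46/40.304 = 1.42566 mol → 1.42566 mol Mg, 1.42566 mol O.
SiO2: 43.02/60.083 = 0.71601 mol → 0.71601 mol Si, 1.43202 mol O.
Total oxygen = 2.85768 mol. Normalization factor = 4/2.85768 = 1.39974.
Mg per 4 O = 1.42566 × 1.39974 = 1.996.

1.996 Mg apfu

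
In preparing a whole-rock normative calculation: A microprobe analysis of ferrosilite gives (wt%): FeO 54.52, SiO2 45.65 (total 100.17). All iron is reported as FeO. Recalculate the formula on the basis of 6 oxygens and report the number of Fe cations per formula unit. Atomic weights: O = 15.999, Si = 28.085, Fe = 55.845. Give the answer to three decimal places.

1.998 Fe apfu

54.52 wt% FeO ÷ 71.844 g/mol = 0.75887 mol, giving 0.75887 Fe and 0.75887 O.
45.65 wt% SiO2 ÷ 60.083 g/mol = 0.75978 mol, giving 0.75978 Si and 1.51956 O.
Oxygen sums to 2.27843; scaling by 6/2.27843 = 2.63339 puts the formula on 6 O.
Fe: 0.75887 × 2.63339 = 1.998 atoms per formula unit.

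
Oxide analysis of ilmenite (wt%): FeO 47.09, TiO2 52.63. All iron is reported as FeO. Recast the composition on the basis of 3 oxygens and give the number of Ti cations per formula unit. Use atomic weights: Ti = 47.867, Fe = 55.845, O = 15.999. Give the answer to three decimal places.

1.002 Ti apfu

FeO (M=71.844): mol = 0.65545; Fe = 0.65545, O = 0.65545.
TiO2 (M=79.865): mol = 0.65899; Ti = 0.65899, O = 1.31798.
ΣO = 1.97343; factor = 3/ΣO = 1.52020.
Ti apfu = 0.65899 × 1.52020 = 1.002.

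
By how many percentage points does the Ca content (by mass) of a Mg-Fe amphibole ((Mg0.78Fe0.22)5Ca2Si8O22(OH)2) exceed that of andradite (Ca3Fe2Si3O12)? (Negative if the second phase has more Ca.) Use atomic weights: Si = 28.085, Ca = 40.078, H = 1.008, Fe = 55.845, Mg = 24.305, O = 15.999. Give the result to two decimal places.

-14.20 percentage points

Ca in (Mg0.78Fe0.22)5Ca2Si8O22(OH)2: molar mass 847.047 g/mol; 2×40.078 = 80.156 g → 9.46 wt%.
Ca in Ca3Fe2Si3O12: molar mass 508.167 g/mol; 3×40.078 = 120.234 g → 23.66 wt%.
Difference = 9.46 − 23.66 = -14.20 percentage points.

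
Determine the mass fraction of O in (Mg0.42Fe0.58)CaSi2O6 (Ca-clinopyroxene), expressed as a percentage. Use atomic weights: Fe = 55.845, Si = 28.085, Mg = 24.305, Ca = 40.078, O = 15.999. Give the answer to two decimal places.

M((Mg0.42Fe0.58)CaSi2O6) = 234.840 g/mol.
O contributes 6 × 15.999 = 95.994 g per mole.
95.994/234.840 = 0.4088 → 40.88%.

40.88 wt%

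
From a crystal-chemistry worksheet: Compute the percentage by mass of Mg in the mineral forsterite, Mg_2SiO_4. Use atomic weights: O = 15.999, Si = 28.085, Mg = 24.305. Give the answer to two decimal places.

34.55 wt%

Formula mass = 2×24.305 + 1×28.085 + 4×15.999 = 140.691 g/mol, of which 48.610 g is Mg.
So Mg makes up 48.610/140.691 = 0.3455 of the mass, i.e. 34.55%.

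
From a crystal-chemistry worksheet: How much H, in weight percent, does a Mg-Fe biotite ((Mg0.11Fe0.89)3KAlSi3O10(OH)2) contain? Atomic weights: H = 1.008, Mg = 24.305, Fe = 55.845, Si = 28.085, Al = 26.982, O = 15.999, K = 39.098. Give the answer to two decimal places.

Formula mass = 0.33·24.305 + 2.67·55.845 + 1·39.098 + 1·26.982 + 3·28.085 + 12·15.999 + 2·1.008 = 501.466 g/mol, of which 2.016 g is H.
So H makes up 2.016/501.466 = 0.0040 of the mass, i.e. 0.40%.

0.40 weight percent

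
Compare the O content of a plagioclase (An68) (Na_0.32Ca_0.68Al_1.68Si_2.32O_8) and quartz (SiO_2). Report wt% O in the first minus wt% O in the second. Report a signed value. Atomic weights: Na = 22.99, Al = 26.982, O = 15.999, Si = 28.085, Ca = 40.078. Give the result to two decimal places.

-6.39 percentage points

First mineral: 127.992 g O in 273.089 g formula = 46.87 wt% O.
Second mineral: 31.998 g O in 60.083 g formula = 53.26 wt% O.
46.87% − 53.26% gives a difference of -6.39 percentage points.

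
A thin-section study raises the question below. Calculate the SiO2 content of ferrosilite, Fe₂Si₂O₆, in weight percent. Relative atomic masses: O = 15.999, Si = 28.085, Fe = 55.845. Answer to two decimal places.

45.54 wt%

M(Fe₂Si₂O₆) = 263.854 g/mol; M(SiO2) = 60.083 g/mol.
Moles SiO2 per formula unit = 2 Si ÷ 1 = 2.0000.
SiO2 fraction = (2.0000 × 60.083) / 263.854 = 120.166/263.854 = 0.4554.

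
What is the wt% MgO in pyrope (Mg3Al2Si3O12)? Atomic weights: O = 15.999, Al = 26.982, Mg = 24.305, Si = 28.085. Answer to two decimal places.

29.99 wt%

M(Mg3Al2Si3O12) = 403.122 g/mol; M(MgO) = 40.304 g/mol.
Moles MgO per formula unit = 3 Mg ÷ 1 = 3.0000.
MgO fraction = (3.0000 × 40.304) / 403.122 = 120.912/403.122 = 0.2999.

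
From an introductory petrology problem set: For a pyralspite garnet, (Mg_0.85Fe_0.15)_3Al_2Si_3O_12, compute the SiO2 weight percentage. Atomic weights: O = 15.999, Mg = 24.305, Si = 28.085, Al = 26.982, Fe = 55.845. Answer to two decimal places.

Formula mass = 417.315 g/mol.
3 Si → 3.0000 mol SiO2 per formula unit; M(SiO2) = 60.083, so SiO2 mass = 180.249 g.
180.249/417.315 × 100 = 43.19 wt%.

43.19 wt%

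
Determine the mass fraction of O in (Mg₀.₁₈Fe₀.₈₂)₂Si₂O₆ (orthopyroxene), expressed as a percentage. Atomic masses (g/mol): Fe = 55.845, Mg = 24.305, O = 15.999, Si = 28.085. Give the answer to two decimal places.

38.02 mass %

Formula mass = 0.36*24.305 + 1.64*55.845 + 2*28.085 + 6*15.999 = 252.500 g/mol, of which 95.994 g is O.
So O makes up 95.994/252.500 = 0.3802 of the mass, i.e. 38.02%.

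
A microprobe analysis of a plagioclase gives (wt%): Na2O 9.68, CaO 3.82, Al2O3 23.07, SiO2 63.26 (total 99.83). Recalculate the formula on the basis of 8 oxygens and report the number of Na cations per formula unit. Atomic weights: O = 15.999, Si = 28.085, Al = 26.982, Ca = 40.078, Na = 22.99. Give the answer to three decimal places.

0.831 Na apfu

Na2O: 9.68/61.979 = 0.15618 mol → 0.31236 mol Na, 0.15618 mol O.
CaO: 3.82/56.077 = 0.06812 mol → 0.06812 mol Ca, 0.06812 mol O.
Al2O3: 23.07/101.961 = 0.22626 mol → 0.45252 mol Al, 0.67878 mol O.
SiO2: 63.26/60.083 = 1.05288 mol → 1.05288 mol Si, 2.10576 mol O.
Total oxygen = 3.00884 mol. Normalization factor = 8/3.00884 = 2.65883.
Na per 8 O = 0.31236 × 2.65883 = 0.831.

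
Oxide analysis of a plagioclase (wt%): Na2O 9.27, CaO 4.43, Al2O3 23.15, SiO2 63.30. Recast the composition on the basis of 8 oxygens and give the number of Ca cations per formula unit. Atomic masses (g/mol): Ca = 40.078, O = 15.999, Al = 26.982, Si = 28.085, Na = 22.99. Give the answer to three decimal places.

9.27 wt% Na2O ÷ 61.979 g/mol = 0.14957 mol, giving 0.29914 Na and 0.14957 O.
4.43 wt% CaO ÷ 56.077 g/mol = 0.07900 mol, giving 0.07900 Ca and 0.07900 O.
23.15 wt% Al2O3 ÷ 101.961 g/mol = 0.22705 mol, giving 0.45410 Al and 0.68115 O.
63.30 wt% SiO2 ÷ 60.083 g/mol = 1.05354 mol, giving 1.05354 Si and 2.10708 O.
Oxygen sums to 3.01680; scaling by 8/3.01680 = 2.65182 puts the formula on 8 O.
Ca: 0.07900 × 2.65182 = 0.209 atoms per formula unit.

0.209 Ca apfu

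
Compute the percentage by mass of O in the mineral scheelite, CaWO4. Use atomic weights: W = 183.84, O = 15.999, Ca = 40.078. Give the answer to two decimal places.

22.23 mass %

Formula mass = 1·40.078 + 1·183.84 + 4·15.999 = 287.914 g/mol, of which 63.996 g is O.
So O makes up 63.996/287.914 = 0.2223 of the mass, i.e. 22.23%.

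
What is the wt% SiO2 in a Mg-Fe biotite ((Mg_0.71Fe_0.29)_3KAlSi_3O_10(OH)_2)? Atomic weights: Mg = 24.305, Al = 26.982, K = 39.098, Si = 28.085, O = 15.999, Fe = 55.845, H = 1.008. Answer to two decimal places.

M((Mg_0.71Fe_0.29)_3KAlSi_3O_10(OH)_2) = 444.694 g/mol; M(SiO2) = 60.083 g/mol.
Moles SiO2 per formula unit = 3 Si ÷ 1 = 3.0000.
SiO2 fraction = (3.0000 × 60.083) / 444.694 = 180.249/444.694 = 0.4053.

40.53 wt%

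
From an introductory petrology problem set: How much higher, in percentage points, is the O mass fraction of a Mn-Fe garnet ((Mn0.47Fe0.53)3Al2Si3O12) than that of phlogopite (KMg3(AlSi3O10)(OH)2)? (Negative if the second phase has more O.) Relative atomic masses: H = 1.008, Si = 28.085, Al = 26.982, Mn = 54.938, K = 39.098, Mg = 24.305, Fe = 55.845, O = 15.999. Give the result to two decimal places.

-7.34 percentage points

O in (Mn0.47Fe0.53)3Al2Si3O12: molar mass 496.463 g/mol; 12×15.999 = 191.988 g → 38.67 wt%.
O in KMg3(AlSi3O10)(OH)2: molar mass 417.254 g/mol; 12×15.999 = 191.988 g → 46.01 wt%.
Difference = 38.67 − 46.01 = -7.34 percentage points.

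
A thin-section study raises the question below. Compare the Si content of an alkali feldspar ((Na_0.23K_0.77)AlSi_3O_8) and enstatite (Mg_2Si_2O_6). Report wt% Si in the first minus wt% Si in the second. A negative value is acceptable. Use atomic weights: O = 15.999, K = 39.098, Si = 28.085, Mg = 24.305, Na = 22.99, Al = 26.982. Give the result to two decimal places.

2.70 percentage points

Si in (Na_0.23K_0.77)AlSi_3O_8: molar mass 274.622 g/mol; 3×28.085 = 84.255 g → 30.68 wt%.
Si in Mg_2Si_2O_6: molar mass 200.774 g/mol; 2×28.085 = 56.170 g → 27.98 wt%.
Difference = 30.68 − 27.98 = 2.70 percentage points.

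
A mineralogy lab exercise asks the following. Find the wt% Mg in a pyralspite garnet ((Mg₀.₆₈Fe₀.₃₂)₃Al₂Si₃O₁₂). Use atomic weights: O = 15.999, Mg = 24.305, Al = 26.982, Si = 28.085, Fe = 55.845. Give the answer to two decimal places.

11.44 wt%

M((Mg₀.₆₈Fe₀.₃₂)₃Al₂Si₃O₁₂) = 433.400 g/mol.
Mg contributes 2.04 × 24.305 = 49.582 g per mole.
49.582/433.400 = 0.1144 → 11.44%.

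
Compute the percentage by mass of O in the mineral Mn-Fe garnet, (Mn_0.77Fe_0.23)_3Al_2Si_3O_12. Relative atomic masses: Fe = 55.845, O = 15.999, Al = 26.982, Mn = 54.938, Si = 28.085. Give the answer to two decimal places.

38.73 weight percent

Formula mass = 2.31·54.938 + 0.69·55.845 + 2·26.982 + 3·28.085 + 12·15.999 = 495.647 g/mol, of which 191.988 g is O.
So O makes up 191.988/495.647 = 0.3873 of the mass, i.e. 38.73%.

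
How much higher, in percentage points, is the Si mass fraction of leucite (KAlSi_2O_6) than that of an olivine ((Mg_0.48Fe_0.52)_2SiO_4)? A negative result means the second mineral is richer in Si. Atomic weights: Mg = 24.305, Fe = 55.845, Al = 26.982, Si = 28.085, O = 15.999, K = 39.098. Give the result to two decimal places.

Si in KAlSi_2O_6: molar mass 218.244 g/mol; 2×28.085 = 56.170 g → 25.74 wt%.
Si in (Mg_0.48Fe_0.52)_2SiO_4: molar mass 173.493 g/mol; 1×28.085 = 28.085 g → 16.19 wt%.
Difference = 25.74 − 16.19 = 9.55 percentage points.

9.55 percentage points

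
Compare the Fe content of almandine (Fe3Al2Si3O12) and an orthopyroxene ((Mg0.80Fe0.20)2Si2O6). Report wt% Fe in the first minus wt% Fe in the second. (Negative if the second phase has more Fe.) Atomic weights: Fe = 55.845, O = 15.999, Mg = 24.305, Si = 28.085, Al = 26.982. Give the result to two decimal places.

Fe in Fe3Al2Si3O12: molar mass 497.742 g/mol; 3×55.845 = 167.535 g → 33.66 wt%.
Fe in (Mg0.80Fe0.20)2Si2O6: molar mass 213.390 g/mol; 0.40×55.845 = 22.338 g → 10.47 wt%.
Difference = 33.66 − 10.47 = 23.19 percentage points.

23.19 percentage points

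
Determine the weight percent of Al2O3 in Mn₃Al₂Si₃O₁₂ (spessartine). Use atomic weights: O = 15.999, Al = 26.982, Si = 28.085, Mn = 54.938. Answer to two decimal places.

20.60 wt%

Molar mass of Mn₃Al₂Si₃O₁₂ = 3*54.938 + 2*26.982 + 3*28.085 + 12*15.999 = 495.021 g/mol.
Each formula unit contains 2 Al, equivalent to 2/2 = 1.0000 mol Al2O3.
M(Al2O3) = 2×26.982 + 3×15.999 = 101.961 g/mol.
Mass of Al2O3 per formula unit = 1.0000 × 101.961 = 101.961 g.
Al2O3 wt% = 101.961 / 495.021 × 100 = 20.60%.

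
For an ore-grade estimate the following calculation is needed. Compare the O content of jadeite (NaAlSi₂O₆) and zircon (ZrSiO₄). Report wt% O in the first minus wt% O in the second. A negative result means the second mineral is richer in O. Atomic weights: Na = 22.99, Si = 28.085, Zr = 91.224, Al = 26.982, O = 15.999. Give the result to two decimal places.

12.58 percentage points

M(NaAlSi₂O₆) = 202.136 g/mol, so wt% O = 95.994/202.136 × 100 = 47.49%.
M(ZrSiO₄) = 183.305 g/mol, so wt% O = 63.996/183.305 × 100 = 34.91%.
47.49 − 34.91 = 12.58 pp.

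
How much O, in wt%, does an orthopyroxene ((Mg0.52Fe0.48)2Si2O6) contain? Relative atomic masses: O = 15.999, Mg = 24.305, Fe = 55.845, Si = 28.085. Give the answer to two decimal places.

M((Mg0.52Fe0.48)2Si2O6) = 231.052 g/mol.
O contributes 6 × 15.999 = 95.994 g per mole.
95.994/231.052 = 0.4155 → 41.55%.

41.55 wt%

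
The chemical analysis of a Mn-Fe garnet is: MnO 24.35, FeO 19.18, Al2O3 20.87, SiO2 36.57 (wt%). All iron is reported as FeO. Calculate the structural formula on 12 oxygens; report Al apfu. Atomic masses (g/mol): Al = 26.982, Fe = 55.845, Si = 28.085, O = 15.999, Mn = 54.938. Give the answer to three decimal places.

2.012 Al apfu

24.35 wt% MnO ÷ 70.937 g/mol = 0.34326 mol, giving 0.34326 Mn and 0.34326 O.
19.18 wt% FeO ÷ 71.844 g/mol = 0.26697 mol, giving 0.26697 Fe and 0.26697 O.
20.87 wt% Al2O3 ÷ 101.961 g/mol = 0.20469 mol, giving 0.40938 Al and 0.61407 O.
36.57 wt% SiO2 ÷ 60.083 g/mol = 0.60866 mol, giving 0.60866 Si and 1.21732 O.
Oxygen sums to 2.44162; scaling by 12/2.44162 = 4.91477 puts the formula on 12 O.
Al: 0.40938 × 4.91477 = 2.012 atoms per formula unit.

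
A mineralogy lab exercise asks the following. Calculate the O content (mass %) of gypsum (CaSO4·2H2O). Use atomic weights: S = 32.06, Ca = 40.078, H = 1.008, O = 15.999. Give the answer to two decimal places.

55.76 mass %

Formula mass = 1*40.078 + 1*32.06 + 6*15.999 + 4*1.008 = 172.164 g/mol, of which 95.994 g is O.
So O makes up 95.994/172.164 = 0.5576 of the mass, i.e. 55.76%.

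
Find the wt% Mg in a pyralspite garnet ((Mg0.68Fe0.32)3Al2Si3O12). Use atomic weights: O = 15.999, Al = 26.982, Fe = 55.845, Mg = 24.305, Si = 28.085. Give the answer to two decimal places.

Formula mass = 2.04×24.305 + 0.96×55.845 + 2×26.982 + 3×28.085 + 12×15.999 = 433.400 g/mol, of which 49.582 g is Mg.
So Mg makes up 49.582/433.400 = 0.1144 of the mass, i.e. 11.44%.

11.44 weight percent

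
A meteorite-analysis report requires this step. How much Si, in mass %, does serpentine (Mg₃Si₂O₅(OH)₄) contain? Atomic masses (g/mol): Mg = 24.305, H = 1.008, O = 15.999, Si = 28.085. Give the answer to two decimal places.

M(Mg₃Si₂O₅(OH)₄) = 277.108 g/mol.
Si contributes 2 × 28.085 = 56.170 g per mole.
56.170/277.108 = 0.2027 → 20.27%.

20.27 mass %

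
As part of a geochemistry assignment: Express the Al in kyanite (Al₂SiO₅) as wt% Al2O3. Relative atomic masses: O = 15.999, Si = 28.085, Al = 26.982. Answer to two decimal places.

M(Al₂SiO₅) = 162.044 g/mol; M(Al2O3) = 101.961 g/mol.
Moles Al2O3 per formula unit = 2 Al ÷ 2 = 1.0000.
Al2O3 fraction = (1.0000 × 101.961) / 162.044 = 101.961/162.044 = 0.6292.

62.92 wt%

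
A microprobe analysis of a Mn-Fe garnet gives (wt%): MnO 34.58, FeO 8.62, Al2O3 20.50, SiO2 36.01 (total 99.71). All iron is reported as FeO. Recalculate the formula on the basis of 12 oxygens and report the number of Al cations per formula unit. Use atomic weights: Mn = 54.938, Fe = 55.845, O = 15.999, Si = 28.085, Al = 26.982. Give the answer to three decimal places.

MnO (M=70.937): mol = 0.48747; Mn = 0.48747, O = 0.48747.
FeO (M=71.844): mol = 0.11998; Fe = 0.11998, O = 0.11998.
Al2O3 (M=101.961): mol = 0.20106; Al = 0.40212, O = 0.60318.
SiO2 (M=60.083): mol = 0.59934; Si = 0.59934, O = 1.19868.
ΣO = 2.40931; factor = 12/ΣO = 4.98068.
Al apfu = 0.40212 × 4.98068 = 2.003.

2.003 Al apfu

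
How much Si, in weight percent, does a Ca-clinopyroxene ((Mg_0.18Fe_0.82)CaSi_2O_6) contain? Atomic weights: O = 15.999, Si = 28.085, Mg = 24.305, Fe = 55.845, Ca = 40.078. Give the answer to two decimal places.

Formula mass = 0.18·24.305 + 0.82·55.845 + 1·40.078 + 2·28.085 + 6·15.999 = 242.410 g/mol, of which 56.170 g is Si.
So Si makes up 56.170/242.410 = 0.2317 of the mass, i.e. 23.17%.

23.17 weight percent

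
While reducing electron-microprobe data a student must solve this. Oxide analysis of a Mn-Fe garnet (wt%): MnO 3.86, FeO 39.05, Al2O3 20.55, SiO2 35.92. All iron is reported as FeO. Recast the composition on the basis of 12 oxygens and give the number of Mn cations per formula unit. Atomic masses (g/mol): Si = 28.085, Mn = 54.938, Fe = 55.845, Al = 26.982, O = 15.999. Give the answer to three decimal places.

0.272 Mn apfu

MnO: 3.86/70.937 = 0.05441 mol → 0.05441 mol Mn, 0.05441 mol O.
FeO: 39.05/71.844 = 0.54354 mol → 0.54354 mol Fe, 0.54354 mol O.
Al2O3: 20.55/101.961 = 0.20155 mol → 0.40310 mol Al, 0.60465 mol O.
SiO2: 35.92/60.083 = 0.59784 mol → 0.59784 mol Si, 1.19568 mol O.
Total oxygen = 2.39828 mol. Normalization factor = 12/2.39828 = 5.00359.
Mn per 12 O = 0.05441 × 5.00359 = 0.272.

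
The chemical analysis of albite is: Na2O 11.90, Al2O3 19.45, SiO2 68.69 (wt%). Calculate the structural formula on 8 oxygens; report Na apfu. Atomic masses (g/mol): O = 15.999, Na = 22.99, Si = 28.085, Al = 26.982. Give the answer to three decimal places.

Na2O: 11.90/61.979 = 0.19200 mol → 0.38400 mol Na, 0.19200 mol O.
Al2O3: 19.45/101.961 = 0.19076 mol → 0.38152 mol Al, 0.57228 mol O.
SiO2: 68.69/60.083 = 1.14325 mol → 1.14325 mol Si, 2.28650 mol O.
Total oxygen = 3.05078 mol. Normalization factor = 8/3.05078 = 2.62228.
Na per 8 O = 0.38400 × 2.62228 = 1.007.

1.007 Na apfu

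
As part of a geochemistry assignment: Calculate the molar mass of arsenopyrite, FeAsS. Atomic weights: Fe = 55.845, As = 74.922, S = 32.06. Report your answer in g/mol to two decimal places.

162.83 g/mol

M = 1*55.845 + 1*74.922 + 1*32.06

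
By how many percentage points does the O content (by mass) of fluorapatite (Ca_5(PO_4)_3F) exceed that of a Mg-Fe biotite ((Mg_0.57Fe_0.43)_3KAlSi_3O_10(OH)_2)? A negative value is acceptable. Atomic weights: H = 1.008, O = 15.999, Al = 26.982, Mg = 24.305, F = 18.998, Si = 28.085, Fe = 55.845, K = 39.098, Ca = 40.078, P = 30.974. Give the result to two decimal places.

M(Ca_5(PO_4)_3F) = 504.298 g/mol, so wt% O = 191.988/504.298 × 100 = 38.07%.
M((Mg_0.57Fe_0.43)_3KAlSi_3O_10(OH)_2) = 457.941 g/mol, so wt% O = 191.988/457.941 × 100 = 41.92%.
38.07 − 41.92 = -3.85 pp.

-3.85 percentage points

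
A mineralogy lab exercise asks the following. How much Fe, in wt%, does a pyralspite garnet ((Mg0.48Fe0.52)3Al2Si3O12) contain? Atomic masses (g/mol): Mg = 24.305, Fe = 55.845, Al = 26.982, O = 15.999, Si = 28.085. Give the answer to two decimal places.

Molar mass of (Mg0.48Fe0.52)3Al2Si3O12: 1.44×24.305 + 1.56×55.845 + 2×26.982 + 3×28.085 + 12×15.999 = 452.324 g/mol.
Mass of Fe per formula unit: 1.56 × 55.845 = 87.118 g.
Weight fraction Fe = 87.118 / 452.324 = 0.1926.

19.26 wt%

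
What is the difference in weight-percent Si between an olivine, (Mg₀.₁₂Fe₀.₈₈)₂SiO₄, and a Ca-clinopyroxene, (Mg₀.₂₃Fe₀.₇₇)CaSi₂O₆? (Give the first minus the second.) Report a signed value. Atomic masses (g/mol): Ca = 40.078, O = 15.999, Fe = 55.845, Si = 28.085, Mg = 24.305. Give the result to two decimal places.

-9.01 percentage points

M((Mg₀.₁₂Fe₀.₈₈)₂SiO₄) = 196.201 g/mol, so wt% Si = 28.085/196.201 × 100 = 14.31%.
M((Mg₀.₂₃Fe₀.₇₇)CaSi₂O₆) = 240.833 g/mol, so wt% Si = 56.170/240.833 × 100 = 23.32%.
14.31 − 23.32 = -9.01 pp.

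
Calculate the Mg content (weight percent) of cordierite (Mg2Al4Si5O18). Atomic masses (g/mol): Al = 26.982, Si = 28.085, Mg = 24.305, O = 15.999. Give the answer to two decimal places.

Molar mass of Mg2Al4Si5O18: 2×24.305 + 4×26.982 + 5×28.085 + 18×15.999 = 584.945 g/mol.
Mass of Mg per formula unit: 2 × 24.305 = 48.610 g.
Weight fraction Mg = 48.610 / 584.945 = 0.0831.

8.31 weight percent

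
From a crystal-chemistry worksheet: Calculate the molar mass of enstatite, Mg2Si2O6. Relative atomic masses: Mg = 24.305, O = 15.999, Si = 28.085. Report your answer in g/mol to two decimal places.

The formula mass is the sum 2*24.305 + 2*28.085 + 6*15.999.

200.77 g/mol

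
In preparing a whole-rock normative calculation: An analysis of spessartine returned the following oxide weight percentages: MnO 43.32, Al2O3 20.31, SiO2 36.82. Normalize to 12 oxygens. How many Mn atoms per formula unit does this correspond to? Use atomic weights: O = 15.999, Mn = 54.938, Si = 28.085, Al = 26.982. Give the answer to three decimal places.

3.011 Mn apfu

43.32 wt% MnO ÷ 70.937 g/mol = 0.61068 mol, giving 0.61068 Mn and 0.61068 O.
20.31 wt% Al2O3 ÷ 101.961 g/mol = 0.19919 mol, giving 0.39838 Al and 0.59757 O.
36.82 wt% SiO2 ÷ 60.083 g/mol = 0.61282 mol, giving 0.61282 Si and 1.22564 O.
Oxygen sums to 2.43389; scaling by 12/2.43389 = 4.93038 puts the formula on 12 O.
Mn: 0.61068 × 4.93038 = 3.011 atoms per formula unit.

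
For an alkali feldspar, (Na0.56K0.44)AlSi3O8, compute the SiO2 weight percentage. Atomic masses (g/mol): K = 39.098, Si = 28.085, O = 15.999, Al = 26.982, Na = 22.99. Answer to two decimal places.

Molar mass of (Na0.56K0.44)AlSi3O8 = 0.56×22.99 + 0.44×39.098 + 1×26.982 + 3×28.085 + 8×15.999 = 269.307 g/mol.
Each formula unit contains 3 Si, equivalent to 3/1 = 3.0000 mol SiO2.
M(SiO2) = 1×28.085 + 2×15.999 = 60.083 g/mol.
Mass of SiO2 per formula unit = 3.0000 × 60.083 = 180.249 g.
SiO2 wt% = 180.249 / 269.307 × 100 = 66.93%.

66.93 wt%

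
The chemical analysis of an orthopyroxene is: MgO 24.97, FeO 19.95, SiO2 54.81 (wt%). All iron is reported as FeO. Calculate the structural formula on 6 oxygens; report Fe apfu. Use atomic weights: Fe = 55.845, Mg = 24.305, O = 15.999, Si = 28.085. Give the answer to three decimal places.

0.612 Fe apfu

MgO: 24.97/40.304 = 0.61954 mol → 0.61954 mol Mg, 0.61954 mol O.
FeO: 19.95/71.844 = 0.27768 mol → 0.27768 mol Fe, 0.27768 mol O.
SiO2: 54.81/60.083 = 0.91224 mol → 0.91224 mol Si, 1.82448 mol O.
Total oxygen = 2.72170 mol. Normalization factor = 6/2.72170 = 2.20450.
Fe per 6 O = 0.27768 × 2.20450 = 0.612.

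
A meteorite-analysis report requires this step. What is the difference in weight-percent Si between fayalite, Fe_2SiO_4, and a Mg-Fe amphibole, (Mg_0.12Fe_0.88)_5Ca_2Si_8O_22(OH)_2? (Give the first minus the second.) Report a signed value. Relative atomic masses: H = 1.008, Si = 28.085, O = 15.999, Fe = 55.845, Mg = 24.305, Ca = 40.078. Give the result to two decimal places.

M(Fe_2SiO_4) = 203.771 g/mol, so wt% Si = 28.085/203.771 × 100 = 13.78%.
M((Mg_0.12Fe_0.88)_5Ca_2Si_8O_22(OH)_2) = 951.129 g/mol, so wt% Si = 224.680/951.129 × 100 = 23.62%.
13.78 − 23.62 = -9.84 pp.

-9.84 percentage points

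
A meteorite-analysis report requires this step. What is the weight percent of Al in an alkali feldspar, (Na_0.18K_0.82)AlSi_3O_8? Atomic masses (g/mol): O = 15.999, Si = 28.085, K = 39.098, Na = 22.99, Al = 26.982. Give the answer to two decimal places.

9.80 wt%

Formula mass = 0.18×22.99 + 0.82×39.098 + 1×26.982 + 3×28.085 + 8×15.999 = 275.428 g/mol, of which 26.982 g is Al.
So Al makes up 26.982/275.428 = 0.0980 of the mass, i.e. 9.80%.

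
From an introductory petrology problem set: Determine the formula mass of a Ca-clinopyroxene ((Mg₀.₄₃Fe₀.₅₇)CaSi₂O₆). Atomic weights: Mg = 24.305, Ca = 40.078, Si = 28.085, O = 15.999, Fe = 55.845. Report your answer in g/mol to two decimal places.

The formula mass is the sum 0.43·24.305 + 0.57·55.845 + 1·40.078 + 2·28.085 + 6·15.999.

234.52 g/mol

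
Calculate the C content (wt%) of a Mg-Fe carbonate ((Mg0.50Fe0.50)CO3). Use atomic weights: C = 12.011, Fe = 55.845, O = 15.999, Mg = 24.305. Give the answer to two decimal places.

12.00 wt%

Molar mass of (Mg0.50Fe0.50)CO3: 0.50×24.305 + 0.50×55.845 + 1×12.011 + 3×15.999 = 100.083 g/mol.
Mass of C per formula unit: 1 × 12.011 = 12.011 g.
Weight fraction C = 12.011 / 100.083 = 0.1200.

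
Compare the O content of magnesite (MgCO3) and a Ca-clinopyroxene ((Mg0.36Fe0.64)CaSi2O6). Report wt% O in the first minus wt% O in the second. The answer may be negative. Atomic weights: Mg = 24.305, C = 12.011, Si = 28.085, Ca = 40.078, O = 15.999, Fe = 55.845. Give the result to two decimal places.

16.38 percentage points

O in MgCO3: molar mass 84.313 g/mol; 3×15.999 = 47.997 g → 56.93 wt%.
O in (Mg0.36Fe0.64)CaSi2O6: molar mass 236.733 g/mol; 6×15.999 = 95.994 g → 40.55 wt%.
Difference = 56.93 − 40.55 = 16.38 percentage points.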